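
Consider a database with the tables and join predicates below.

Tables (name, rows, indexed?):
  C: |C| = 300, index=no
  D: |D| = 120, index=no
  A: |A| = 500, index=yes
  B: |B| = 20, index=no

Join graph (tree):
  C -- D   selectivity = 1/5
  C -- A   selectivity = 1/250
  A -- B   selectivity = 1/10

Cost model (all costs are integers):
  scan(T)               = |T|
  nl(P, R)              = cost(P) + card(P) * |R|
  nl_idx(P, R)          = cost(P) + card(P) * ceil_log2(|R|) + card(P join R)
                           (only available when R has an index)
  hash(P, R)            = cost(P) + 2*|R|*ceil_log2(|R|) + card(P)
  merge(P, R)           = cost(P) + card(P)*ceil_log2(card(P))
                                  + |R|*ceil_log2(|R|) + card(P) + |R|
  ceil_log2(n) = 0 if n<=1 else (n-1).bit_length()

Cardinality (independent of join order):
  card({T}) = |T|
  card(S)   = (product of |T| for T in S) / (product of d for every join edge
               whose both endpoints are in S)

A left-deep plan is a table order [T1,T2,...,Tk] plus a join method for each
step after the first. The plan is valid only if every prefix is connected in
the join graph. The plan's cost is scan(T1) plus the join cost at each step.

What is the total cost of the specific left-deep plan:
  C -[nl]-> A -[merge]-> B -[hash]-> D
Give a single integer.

step 1: scan C: cost=300, card=300
step 2: join A via nl
    card(P join A) = 300*500/(250) = 600
    cost = 300 + 300*500 = 150300
step 3: join B via merge
    card(P join B) = 600*20/(10) = 1200
    cost = 150300 + 600*10 + 20*5 + 600 + 20 = 157020
step 4: join D via hash
    card(P join D) = 1200*120/(5) = 28800
    cost = 157020 + 2*120*7 + 1200 = 159900

159900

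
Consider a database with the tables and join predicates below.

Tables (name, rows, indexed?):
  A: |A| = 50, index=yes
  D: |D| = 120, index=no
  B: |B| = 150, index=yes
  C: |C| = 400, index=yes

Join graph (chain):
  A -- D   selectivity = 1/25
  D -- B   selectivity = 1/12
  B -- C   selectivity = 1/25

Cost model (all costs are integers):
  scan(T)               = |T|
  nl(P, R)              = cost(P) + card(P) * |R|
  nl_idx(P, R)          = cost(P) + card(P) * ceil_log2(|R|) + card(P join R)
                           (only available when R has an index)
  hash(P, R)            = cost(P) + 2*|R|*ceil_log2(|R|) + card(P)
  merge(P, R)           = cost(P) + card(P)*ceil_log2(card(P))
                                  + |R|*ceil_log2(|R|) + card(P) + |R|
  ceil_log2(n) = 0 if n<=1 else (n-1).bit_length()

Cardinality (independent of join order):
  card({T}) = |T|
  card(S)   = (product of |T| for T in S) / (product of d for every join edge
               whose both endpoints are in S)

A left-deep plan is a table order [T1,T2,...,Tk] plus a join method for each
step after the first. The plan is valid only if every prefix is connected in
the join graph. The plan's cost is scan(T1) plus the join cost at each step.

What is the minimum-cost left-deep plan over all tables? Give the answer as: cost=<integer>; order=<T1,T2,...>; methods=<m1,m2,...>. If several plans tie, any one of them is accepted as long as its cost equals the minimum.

Selinger DP (subsets sized 1..n):
  {A}: scan cost=50, card=50
  {D}: scan cost=120, card=120
  {B}: scan cost=150, card=150
  {C}: scan cost=400, card=400
  {AD}: card=240; try (A,hash)→840, (A,nl_idx)→1080, (D,merge)→1360, (A,merge)→1430, (D,hash)→1780, (D,nl)→6050 …(+1); best=840 via (A,hash)
  {BD}: card=1500; try (D,hash)→1980, (B,merge)→2430, (D,merge)→2460, (B,nl_idx)→2580, (B,hash)→2640, (B,nl)→18120 …(+1); best=1980 via (D,hash)
  {BC}: card=2400; try (B,hash)→3200, (C,nl_idx)→3900, (C,merge)→5500, (B,merge)→5750, (B,nl_idx)→6000, (C,hash)→7500 …(+2); best=3200 via (B,hash)
  {ABD}: card=3000; try (B,hash)→3480, (A,hash)→4080, (B,merge)→4350, (B,nl_idx)→5760, (A,nl_idx)→13980, (A,merge)→20330 …(+2); best=3480 via (B,hash)
  {BCD}: card=24000; try (D,hash)→7280, (C,hash)→10680, (C,merge)→23980, (D,merge)→35360, (C,nl_idx)→39480, (D,nl)→291200 …(+1); best=7280 via (D,hash)
  {ABCD}: card=48000; try (C,hash)→13680, (A,hash)→31880, (C,merge)→46480, (C,nl_idx)→78480, (A,nl_idx)→199280, (A,merge)→391630 …(+2); best=13680 via (C,hash)

cost=13680; order=D,A,B,C; methods=hash,hash,hash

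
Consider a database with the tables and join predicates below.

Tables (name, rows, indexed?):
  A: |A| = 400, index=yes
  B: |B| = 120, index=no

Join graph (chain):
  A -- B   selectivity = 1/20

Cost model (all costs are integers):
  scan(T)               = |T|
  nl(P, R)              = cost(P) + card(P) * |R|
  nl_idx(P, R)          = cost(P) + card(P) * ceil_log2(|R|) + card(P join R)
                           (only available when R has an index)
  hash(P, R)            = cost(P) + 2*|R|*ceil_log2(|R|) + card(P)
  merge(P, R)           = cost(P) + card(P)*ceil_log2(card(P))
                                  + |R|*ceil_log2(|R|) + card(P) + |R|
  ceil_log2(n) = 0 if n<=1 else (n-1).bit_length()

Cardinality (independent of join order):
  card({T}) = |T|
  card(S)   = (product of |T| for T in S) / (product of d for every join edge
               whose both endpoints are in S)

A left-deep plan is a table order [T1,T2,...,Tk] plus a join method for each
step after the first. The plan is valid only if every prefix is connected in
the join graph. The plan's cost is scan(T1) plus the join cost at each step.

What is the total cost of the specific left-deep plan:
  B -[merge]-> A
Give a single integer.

5080

step 1: scan B: cost=120, card=120
step 2: join A via merge
    card(P join A) = 120*400/(20) = 2400
    cost = 120 + 120*7 + 400*9 + 120 + 400 = 5080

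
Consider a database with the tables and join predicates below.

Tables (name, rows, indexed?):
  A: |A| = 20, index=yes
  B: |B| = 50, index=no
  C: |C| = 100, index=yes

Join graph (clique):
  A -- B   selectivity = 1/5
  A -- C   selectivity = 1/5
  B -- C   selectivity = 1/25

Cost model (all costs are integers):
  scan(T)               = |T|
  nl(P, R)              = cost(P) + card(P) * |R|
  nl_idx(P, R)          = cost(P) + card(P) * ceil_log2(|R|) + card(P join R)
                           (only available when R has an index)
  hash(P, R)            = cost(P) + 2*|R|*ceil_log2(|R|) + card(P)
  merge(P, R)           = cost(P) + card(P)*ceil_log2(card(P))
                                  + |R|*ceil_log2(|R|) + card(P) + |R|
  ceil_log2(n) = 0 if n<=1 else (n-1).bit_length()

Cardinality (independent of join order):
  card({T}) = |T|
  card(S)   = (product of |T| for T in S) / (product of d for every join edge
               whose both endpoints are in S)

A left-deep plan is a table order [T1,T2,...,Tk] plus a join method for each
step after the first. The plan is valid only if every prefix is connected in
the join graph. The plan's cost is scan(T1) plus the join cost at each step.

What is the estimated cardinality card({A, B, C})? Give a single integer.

Tables in S: A(20), B(50), C(100)
Edges inside S: A-B(d=5), A-C(d=5), B-C(d=25)
numerator = 20 * 50 * 100 = 100000
denominator = 5 * 5 * 25 = 625
card(S) = 100000 / 625 = 160

160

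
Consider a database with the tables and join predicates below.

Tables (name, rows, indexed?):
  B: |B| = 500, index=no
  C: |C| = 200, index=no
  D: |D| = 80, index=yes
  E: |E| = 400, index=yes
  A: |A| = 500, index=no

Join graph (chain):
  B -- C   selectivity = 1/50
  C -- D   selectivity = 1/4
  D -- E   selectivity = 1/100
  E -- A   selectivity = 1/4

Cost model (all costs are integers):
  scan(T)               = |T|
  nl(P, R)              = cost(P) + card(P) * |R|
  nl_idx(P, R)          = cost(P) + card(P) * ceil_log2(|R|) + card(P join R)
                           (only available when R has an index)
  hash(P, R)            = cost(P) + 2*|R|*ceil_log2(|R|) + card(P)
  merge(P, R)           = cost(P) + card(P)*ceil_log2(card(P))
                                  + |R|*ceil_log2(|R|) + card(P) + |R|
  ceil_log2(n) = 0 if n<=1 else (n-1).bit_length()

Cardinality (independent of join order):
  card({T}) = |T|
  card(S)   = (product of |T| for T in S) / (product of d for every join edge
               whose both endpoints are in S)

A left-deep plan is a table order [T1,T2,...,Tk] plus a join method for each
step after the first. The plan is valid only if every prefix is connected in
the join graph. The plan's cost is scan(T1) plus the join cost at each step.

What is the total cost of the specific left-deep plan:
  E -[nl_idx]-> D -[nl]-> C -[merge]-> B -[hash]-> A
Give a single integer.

481520

step 1: scan E: cost=400, card=400
step 2: join D via nl_idx
    card(P join D) = 400*80/(100) = 320
    cost = 400 + 400*7 + 320 = 3520
step 3: join C via nl
    card(P join C) = 320*200/(4) = 16000
    cost = 3520 + 320*200 = 67520
step 4: join B via merge
    card(P join B) = 16000*500/(50) = 160000
    cost = 67520 + 16000*14 + 500*9 + 16000 + 500 = 312520
step 5: join A via hash
    card(P join A) = 160000*500/(4) = 20000000
    cost = 312520 + 2*500*9 + 160000 = 481520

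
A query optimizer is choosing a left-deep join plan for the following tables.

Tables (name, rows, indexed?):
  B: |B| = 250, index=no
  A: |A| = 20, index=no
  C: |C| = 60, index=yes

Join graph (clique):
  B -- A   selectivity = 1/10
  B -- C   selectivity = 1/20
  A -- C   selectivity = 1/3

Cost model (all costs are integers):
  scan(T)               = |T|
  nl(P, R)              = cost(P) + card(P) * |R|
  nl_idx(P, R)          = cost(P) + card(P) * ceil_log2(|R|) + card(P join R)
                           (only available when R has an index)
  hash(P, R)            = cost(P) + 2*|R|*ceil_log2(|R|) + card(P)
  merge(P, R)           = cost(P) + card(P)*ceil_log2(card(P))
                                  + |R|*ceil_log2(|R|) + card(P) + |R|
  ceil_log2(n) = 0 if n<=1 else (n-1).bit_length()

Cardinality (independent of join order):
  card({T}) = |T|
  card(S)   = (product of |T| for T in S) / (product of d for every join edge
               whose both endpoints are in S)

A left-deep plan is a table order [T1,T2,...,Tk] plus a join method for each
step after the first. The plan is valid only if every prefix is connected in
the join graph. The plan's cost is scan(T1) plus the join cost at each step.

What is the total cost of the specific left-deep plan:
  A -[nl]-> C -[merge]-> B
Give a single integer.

7470

step 1: scan A: cost=20, card=20
step 2: join C via nl
    card(P join C) = 20*60/(3) = 400
    cost = 20 + 20*60 = 1220
step 3: join B via merge
    card(P join B) = 400*250/(10*20) = 500
    cost = 1220 + 400*9 + 250*8 + 400 + 250 = 7470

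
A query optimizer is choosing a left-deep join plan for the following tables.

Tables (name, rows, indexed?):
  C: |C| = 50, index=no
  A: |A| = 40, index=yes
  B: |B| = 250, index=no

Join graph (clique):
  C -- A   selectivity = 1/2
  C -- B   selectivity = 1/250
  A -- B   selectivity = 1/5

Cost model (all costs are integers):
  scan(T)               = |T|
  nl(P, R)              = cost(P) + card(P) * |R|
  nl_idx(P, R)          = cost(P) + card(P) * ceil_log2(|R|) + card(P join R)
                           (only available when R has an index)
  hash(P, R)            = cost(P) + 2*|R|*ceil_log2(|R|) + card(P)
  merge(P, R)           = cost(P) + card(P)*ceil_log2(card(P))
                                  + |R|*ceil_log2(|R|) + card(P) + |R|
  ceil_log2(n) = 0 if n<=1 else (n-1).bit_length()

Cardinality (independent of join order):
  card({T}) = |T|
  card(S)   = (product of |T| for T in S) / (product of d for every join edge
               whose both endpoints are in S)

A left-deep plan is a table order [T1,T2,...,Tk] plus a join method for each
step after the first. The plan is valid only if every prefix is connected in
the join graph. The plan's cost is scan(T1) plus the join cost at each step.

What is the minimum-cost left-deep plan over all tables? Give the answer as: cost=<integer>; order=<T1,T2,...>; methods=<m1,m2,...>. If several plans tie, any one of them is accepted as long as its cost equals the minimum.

Selinger DP (subsets sized 1..n):
  {C}: scan cost=50, card=50
  {A}: scan cost=40, card=40
  {B}: scan cost=250, card=250
  {AC}: card=1000; try (A,hash)→580, (C,merge)→670, (C,hash)→680, (A,merge)→680, (A,nl_idx)→1350, (C,nl)→2040 …(+1); best=580 via (A,hash)
  {BC}: card=50; try (C,hash)→1100, (B,merge)→2650, (C,merge)→2850, (B,hash)→4100, (B,nl)→12550, (C,nl)→12750; best=1100 via (C,hash)
  {AB}: card=2000; try (A,hash)→980, (B,merge)→2570, (A,merge)→2780, (A,nl_idx)→3750, (B,hash)→4080, (B,nl)→10040 …(+1); best=980 via (A,hash)
  {ABC}: card=200; try (A,nl_idx)→1600, (A,hash)→1630, (A,merge)→1730, (A,nl)→3100, (C,hash)→3580, (B,hash)→5580 …(+4); best=1600 via (A,nl_idx)

cost=1600; order=B,C,A; methods=hash,nl_idx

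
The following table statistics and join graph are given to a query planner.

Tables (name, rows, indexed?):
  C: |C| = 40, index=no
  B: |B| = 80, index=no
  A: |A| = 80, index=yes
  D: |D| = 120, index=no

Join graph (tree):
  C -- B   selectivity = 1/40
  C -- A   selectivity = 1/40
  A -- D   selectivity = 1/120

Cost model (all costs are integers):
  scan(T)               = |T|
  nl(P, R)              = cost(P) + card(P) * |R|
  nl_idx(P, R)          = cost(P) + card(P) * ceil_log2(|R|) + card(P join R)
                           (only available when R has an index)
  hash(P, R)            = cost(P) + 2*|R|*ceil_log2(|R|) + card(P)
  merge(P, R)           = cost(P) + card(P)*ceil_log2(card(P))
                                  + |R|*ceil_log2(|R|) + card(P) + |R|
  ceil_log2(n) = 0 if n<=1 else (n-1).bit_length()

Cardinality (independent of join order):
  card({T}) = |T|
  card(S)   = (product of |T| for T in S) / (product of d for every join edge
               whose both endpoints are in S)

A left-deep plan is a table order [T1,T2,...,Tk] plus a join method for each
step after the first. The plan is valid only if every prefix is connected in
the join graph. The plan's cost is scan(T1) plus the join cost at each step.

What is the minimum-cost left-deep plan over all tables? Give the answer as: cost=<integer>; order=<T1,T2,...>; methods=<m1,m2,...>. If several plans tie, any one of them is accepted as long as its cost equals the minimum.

cost=2800; order=D,A,C,B; methods=nl_idx,hash,hash

Selinger DP (subsets sized 1..n):
  {C}: scan cost=40, card=40
  {B}: scan cost=80, card=80
  {A}: scan cost=80, card=80
  {D}: scan cost=120, card=120
  {BC}: card=80; try (C,hash)→640, (B,merge)→960, (C,merge)→1000, (B,hash)→1200, (B,nl)→3240, (C,nl)→3280; best=640 via (C,hash)
  {AC}: card=80; try (A,nl_idx)→400, (C,hash)→640, (A,merge)→960, (C,merge)→1000, (A,hash)→1200, (A,nl)→3240 …(+1); best=400 via (A,nl_idx)
  {AD}: card=80; try (A,nl_idx)→1040, (A,hash)→1360, (D,merge)→1680, (A,merge)→1720, (D,hash)→1840, (D,nl)→9680 …(+1); best=1040 via (A,nl_idx)
  {ABC}: card=160; try (A,nl_idx)→1360, (B,hash)→1600, (B,merge)→1680, (A,hash)→1840, (A,merge)→1920, (B,nl)→6800 …(+1); best=1360 via (A,nl_idx)
  {ACD}: card=80; try (C,hash)→1600, (C,merge)→1960, (D,merge)→2000, (D,hash)→2160, (C,nl)→4240, (D,nl)→10000; best=1600 via (C,hash)
  {ABCD}: card=160; try (B,hash)→2800, (B,merge)→2880, (D,hash)→3200, (D,merge)→3760, (B,nl)→8000, (D,nl)→20560; best=2800 via (B,hash)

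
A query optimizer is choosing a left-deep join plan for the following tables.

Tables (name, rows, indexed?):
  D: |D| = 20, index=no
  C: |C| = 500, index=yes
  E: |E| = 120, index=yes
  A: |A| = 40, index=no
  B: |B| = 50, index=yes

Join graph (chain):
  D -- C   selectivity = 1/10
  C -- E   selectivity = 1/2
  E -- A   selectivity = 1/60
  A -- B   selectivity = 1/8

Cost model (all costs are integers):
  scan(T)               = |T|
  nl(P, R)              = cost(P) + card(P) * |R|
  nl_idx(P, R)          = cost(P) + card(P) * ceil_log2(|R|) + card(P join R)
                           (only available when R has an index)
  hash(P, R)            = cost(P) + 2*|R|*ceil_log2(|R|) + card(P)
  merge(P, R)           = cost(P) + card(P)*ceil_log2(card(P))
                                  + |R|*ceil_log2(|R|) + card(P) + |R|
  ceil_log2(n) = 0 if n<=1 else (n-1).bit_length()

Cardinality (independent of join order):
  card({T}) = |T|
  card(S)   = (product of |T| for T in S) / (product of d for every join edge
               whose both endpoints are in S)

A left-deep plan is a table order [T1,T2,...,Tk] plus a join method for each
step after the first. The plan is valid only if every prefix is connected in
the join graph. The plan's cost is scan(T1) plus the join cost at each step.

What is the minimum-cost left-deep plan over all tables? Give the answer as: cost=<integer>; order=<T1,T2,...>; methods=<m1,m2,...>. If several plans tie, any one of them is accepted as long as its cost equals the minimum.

cost=66840; order=A,E,C,D,B; methods=nl_idx,merge,hash,hash

Selinger DP (subsets sized 1..n):
  {D}: scan cost=20, card=20
  {C}: scan cost=500, card=500
  {E}: scan cost=120, card=120
  {A}: scan cost=40, card=40
  {B}: scan cost=50, card=50
  {CD}: card=1000; try (D,hash)→1200, (C,nl_idx)→1200, (C,merge)→5140, (D,merge)→5620, (C,hash)→9040, (C,nl)→10020 …(+1); best=1200 via (D,hash)
  {CE}: card=30000; try (E,hash)→2680, (C,merge)→6080, (E,merge)→6460, (C,hash)→9240, (C,nl_idx)→31200, (E,nl_idx)→34000 …(+2); best=2680 via (E,hash)
  {AE}: card=80; try (E,nl_idx)→400, (A,hash)→720, (E,merge)→1280, (A,merge)→1360, (E,hash)→1760, (E,nl)→4840 …(+1); best=400 via (E,nl_idx)
  {AB}: card=250; try (B,nl_idx)→530, (A,hash)→580, (B,merge)→670, (B,hash)→680, (A,merge)→680, (B,nl)→2040 …(+1); best=530 via (B,nl_idx)
  {CDE}: card=60000; try (E,hash)→3880, (E,merge)→13160, (D,hash)→32880, (E,nl_idx)→68200, (E,nl)→121200, (D,merge)→482800 …(+1); best=3880 via (E,hash)
  {ACE}: card=20000; try (C,merge)→6040, (C,hash)→9480, (C,nl_idx)→21120, (A,hash)→33160, (C,nl)→40400, (A,merge)→482960 …(+1); best=6040 via (C,merge)
  {ABE}: card=500; try (B,hash)→1080, (B,nl_idx)→1380, (B,merge)→1390, (E,hash)→2460, (E,nl_idx)→2780, (E,merge)→3740 …(+2); best=1080 via (B,hash)
  {ACDE}: card=40000; try (D,hash)→26240, (A,hash)→64360, (D,merge)→326160, (D,nl)→406040, (A,merge)→1024160, (A,nl)→2403880; best=26240 via (D,hash)
  {ABCE}: card=125000; try (C,hash)→10580, (C,merge)→11080, (B,hash)→26640, (C,nl_idx)→130580, (B,nl_idx)→251040, (C,nl)→251080 …(+2); best=10580 via (C,hash)
  {ABCDE}: card=250000; try (B,hash)→66840, (D,hash)→135780, (B,nl_idx)→516240, (B,merge)→706590, (B,nl)→2026240, (D,merge)→2260700 …(+1); best=66840 via (B,hash)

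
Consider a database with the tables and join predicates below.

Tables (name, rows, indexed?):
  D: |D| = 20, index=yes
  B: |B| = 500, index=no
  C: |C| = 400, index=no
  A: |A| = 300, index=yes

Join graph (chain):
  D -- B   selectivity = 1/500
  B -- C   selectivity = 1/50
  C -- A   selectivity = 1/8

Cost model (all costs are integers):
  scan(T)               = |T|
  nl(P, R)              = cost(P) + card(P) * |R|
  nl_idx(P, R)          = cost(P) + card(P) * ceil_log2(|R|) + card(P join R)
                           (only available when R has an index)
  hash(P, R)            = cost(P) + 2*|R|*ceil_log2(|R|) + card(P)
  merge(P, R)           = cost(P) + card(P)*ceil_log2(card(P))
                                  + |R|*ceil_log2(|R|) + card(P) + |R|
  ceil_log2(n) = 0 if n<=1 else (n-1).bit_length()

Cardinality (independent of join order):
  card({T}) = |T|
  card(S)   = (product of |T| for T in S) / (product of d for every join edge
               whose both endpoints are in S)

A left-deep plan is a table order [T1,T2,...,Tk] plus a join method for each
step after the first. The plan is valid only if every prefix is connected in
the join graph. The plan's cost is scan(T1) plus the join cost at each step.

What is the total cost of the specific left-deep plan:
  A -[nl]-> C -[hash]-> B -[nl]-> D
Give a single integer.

step 1: scan A: cost=300, card=300
step 2: join C via nl
    card(P join C) = 300*400/(8) = 15000
    cost = 300 + 300*400 = 120300
step 3: join B via hash
    card(P join B) = 15000*500/(50) = 150000
    cost = 120300 + 2*500*9 + 15000 = 144300
step 4: join D via nl
    card(P join D) = 150000*20/(500) = 6000
    cost = 144300 + 150000*20 = 3144300

3144300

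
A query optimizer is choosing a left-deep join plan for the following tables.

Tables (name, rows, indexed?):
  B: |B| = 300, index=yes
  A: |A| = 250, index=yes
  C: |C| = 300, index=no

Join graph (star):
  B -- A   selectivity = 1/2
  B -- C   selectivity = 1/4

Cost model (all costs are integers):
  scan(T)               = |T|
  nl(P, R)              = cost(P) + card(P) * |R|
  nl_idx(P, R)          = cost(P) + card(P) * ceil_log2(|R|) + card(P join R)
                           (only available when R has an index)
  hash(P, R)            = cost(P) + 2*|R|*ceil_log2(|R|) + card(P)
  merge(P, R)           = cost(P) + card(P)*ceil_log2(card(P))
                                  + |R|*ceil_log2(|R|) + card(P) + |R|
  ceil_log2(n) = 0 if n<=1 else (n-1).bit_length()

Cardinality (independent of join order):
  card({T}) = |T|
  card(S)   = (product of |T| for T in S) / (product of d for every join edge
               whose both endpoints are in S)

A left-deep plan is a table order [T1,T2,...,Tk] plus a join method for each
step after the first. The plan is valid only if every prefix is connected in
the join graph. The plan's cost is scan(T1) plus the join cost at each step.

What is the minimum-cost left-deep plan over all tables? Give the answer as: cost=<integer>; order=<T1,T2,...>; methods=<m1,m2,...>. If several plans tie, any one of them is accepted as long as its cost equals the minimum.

Selinger DP (subsets sized 1..n):
  {B}: scan cost=300, card=300
  {A}: scan cost=250, card=250
  {C}: scan cost=300, card=300
  {AB}: card=37500; try (A,hash)→4600, (B,merge)→5500, (A,merge)→5550, (B,hash)→5900, (B,nl_idx)→40000, (A,nl_idx)→40200 …(+2); best=4600 via (A,hash)
  {BC}: card=22500; try (C,hash)→6000, (B,hash)→6000, (C,merge)→6300, (B,merge)→6300, (B,nl_idx)→25500, (C,nl)→90300 …(+1); best=6000 via (C,hash)
  {ABC}: card=2812500; try (A,hash)→32500, (C,hash)→47500, (A,merge)→368250, (C,merge)→645100, (A,nl_idx)→2998500, (A,nl)→5631000 …(+1); best=32500 via (A,hash)

cost=32500; order=B,C,A; methods=hash,hash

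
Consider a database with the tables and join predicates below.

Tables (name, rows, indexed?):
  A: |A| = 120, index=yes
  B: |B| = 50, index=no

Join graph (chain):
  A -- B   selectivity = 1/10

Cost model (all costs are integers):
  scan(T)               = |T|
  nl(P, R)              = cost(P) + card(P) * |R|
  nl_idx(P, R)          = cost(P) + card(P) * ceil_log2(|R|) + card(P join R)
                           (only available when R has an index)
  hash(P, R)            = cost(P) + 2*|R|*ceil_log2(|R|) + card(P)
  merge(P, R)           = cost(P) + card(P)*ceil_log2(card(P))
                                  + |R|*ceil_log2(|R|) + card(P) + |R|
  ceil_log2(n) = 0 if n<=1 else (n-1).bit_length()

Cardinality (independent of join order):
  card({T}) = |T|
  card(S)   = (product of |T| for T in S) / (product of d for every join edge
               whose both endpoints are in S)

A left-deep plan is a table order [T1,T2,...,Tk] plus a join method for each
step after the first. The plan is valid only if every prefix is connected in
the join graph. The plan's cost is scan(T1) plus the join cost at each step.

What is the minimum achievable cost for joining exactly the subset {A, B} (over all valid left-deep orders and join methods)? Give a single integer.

Selinger DP over subsets of {A,B}:
  {A}: scan cost=120, card=120
  {B}: scan cost=50, card=50
  {AB}: card=600; try (B,hash)→840, (A,nl_idx)→1000, (A,merge)→1360, (B,merge)→1430, (A,hash)→1780, (A,nl)→6050 …(+1); best=840 via (B,hash)

840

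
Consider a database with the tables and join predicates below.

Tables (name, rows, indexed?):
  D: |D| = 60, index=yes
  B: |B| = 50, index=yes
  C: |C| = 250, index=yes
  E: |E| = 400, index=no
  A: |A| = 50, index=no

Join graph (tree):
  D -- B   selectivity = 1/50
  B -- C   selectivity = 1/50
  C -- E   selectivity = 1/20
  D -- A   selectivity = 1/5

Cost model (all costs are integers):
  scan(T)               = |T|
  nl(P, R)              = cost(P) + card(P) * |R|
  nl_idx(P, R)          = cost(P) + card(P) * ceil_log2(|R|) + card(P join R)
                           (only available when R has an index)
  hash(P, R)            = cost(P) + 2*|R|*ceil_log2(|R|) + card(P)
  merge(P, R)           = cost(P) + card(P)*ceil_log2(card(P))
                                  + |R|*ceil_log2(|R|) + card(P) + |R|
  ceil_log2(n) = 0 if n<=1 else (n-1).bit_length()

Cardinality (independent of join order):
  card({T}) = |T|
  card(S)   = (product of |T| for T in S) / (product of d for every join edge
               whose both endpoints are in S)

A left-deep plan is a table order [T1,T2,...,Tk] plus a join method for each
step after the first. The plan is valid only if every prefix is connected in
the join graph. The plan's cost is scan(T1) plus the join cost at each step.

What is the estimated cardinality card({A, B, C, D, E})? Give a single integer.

60000

Tables in S: A(50), B(50), C(250), D(60), E(400)
Edges inside S: D-B(d=50), B-C(d=50), C-E(d=20), D-A(d=5)
numerator = 50 * 50 * 250 * 60 * 400 = 15000000000
denominator = 50 * 50 * 20 * 5 = 250000
card(S) = 15000000000 / 250000 = 60000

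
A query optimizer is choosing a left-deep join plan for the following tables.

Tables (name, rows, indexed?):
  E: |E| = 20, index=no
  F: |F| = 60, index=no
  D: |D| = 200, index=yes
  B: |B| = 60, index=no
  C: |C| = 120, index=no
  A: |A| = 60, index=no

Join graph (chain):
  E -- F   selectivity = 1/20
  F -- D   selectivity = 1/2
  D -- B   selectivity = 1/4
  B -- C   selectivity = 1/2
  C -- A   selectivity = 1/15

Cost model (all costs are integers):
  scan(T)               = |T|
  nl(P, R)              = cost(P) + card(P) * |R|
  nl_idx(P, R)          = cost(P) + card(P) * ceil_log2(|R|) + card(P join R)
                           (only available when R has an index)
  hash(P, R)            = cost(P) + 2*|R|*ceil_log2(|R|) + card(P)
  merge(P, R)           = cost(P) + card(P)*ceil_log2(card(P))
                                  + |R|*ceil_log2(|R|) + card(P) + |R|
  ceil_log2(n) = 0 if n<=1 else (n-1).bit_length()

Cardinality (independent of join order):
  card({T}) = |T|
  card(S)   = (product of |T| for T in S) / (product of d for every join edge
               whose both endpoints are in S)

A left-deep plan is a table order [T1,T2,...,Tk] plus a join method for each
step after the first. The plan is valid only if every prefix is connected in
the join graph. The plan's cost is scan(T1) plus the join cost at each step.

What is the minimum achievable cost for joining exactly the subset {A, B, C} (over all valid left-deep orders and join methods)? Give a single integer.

Selinger DP over subsets of {A,B,C}:
  {B}: scan cost=60, card=60
  {C}: scan cost=120, card=120
  {A}: scan cost=60, card=60
  {BC}: card=3600; try (B,hash)→960, (C,merge)→1440, (B,merge)→1500, (C,hash)→1800, (C,nl)→7260, (B,nl)→7320; best=960 via (B,hash)
  {AC}: card=480; try (A,hash)→960, (C,merge)→1440, (A,merge)→1500, (C,hash)→1800, (C,nl)→7260, (A,nl)→7320; best=960 via (A,hash)
  {ABC}: card=14400; try (B,hash)→2160, (A,hash)→5280, (B,merge)→6180, (B,nl)→29760, (A,merge)→48180, (A,nl)→216960; best=2160 via (B,hash)

2160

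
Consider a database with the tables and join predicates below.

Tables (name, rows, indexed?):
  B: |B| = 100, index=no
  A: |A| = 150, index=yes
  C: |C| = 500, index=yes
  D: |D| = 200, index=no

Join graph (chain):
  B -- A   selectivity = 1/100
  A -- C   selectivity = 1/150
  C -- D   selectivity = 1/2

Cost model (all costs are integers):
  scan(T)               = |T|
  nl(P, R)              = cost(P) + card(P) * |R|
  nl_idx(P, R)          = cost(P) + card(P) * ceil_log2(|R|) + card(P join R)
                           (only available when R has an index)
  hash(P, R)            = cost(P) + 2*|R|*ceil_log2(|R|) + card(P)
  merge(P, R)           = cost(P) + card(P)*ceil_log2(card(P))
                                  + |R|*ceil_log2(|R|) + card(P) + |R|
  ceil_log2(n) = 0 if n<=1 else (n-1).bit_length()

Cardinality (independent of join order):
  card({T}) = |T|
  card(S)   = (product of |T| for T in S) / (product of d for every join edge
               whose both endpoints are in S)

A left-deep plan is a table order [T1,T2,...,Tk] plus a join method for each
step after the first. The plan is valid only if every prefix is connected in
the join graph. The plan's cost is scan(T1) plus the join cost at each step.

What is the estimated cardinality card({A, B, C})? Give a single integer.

Tables in S: A(150), B(100), C(500)
Edges inside S: B-A(d=100), A-C(d=150)
numerator = 150 * 100 * 500 = 7500000
denominator = 100 * 150 = 15000
card(S) = 7500000 / 15000 = 500

500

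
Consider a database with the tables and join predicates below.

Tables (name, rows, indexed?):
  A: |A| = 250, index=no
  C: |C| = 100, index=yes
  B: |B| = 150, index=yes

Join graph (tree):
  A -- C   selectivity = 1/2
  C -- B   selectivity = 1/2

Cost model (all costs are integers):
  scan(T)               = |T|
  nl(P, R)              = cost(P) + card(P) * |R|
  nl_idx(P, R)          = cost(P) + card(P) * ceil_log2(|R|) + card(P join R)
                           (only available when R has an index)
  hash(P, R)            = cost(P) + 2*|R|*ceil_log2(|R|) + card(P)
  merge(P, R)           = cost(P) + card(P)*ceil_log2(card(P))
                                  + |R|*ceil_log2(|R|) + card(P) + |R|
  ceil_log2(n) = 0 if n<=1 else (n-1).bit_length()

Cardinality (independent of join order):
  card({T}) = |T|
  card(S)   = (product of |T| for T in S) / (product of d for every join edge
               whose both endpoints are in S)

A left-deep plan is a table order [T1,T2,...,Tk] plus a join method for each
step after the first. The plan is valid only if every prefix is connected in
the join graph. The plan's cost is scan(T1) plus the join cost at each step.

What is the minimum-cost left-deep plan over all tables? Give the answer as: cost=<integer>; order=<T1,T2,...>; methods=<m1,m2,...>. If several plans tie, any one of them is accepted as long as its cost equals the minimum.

cost=13200; order=B,C,A; methods=hash,hash

Selinger DP (subsets sized 1..n):
  {A}: scan cost=250, card=250
  {C}: scan cost=100, card=100
  {B}: scan cost=150, card=150
  {AC}: card=12500; try (C,hash)→1900, (A,merge)→3150, (C,merge)→3300, (A,hash)→4200, (C,nl_idx)→14500, (A,nl)→25100 …(+1); best=1900 via (C,hash)
  {BC}: card=7500; try (C,hash)→1700, (B,merge)→2250, (C,merge)→2300, (B,hash)→2600, (B,nl_idx)→8400, (C,nl_idx)→8700 …(+2); best=1700 via (C,hash)
  {ABC}: card=937500; try (A,hash)→13200, (B,hash)→16800, (A,merge)→108950, (B,merge)→190750, (B,nl_idx)→1039400, (A,nl)→1876700 …(+1); best=13200 via (A,hash)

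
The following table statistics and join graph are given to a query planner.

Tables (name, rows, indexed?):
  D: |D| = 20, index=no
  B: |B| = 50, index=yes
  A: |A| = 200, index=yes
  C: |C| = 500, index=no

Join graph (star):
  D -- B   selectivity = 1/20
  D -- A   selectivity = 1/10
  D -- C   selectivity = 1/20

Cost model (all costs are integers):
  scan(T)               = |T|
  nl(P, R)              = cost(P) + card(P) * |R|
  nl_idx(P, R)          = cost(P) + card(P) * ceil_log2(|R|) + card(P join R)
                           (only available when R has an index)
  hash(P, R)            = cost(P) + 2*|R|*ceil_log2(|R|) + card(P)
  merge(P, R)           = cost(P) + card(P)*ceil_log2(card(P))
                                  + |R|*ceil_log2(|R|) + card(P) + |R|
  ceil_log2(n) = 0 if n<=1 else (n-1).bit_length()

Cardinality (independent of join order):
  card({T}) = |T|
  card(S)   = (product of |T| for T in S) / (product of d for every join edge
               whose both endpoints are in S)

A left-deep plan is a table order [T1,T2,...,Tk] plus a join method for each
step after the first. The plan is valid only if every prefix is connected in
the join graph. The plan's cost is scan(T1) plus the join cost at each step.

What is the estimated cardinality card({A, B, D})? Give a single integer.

1000

Tables in S: A(200), B(50), D(20)
Edges inside S: D-B(d=20), D-A(d=10)
numerator = 200 * 50 * 20 = 200000
denominator = 20 * 10 = 200
card(S) = 200000 / 200 = 1000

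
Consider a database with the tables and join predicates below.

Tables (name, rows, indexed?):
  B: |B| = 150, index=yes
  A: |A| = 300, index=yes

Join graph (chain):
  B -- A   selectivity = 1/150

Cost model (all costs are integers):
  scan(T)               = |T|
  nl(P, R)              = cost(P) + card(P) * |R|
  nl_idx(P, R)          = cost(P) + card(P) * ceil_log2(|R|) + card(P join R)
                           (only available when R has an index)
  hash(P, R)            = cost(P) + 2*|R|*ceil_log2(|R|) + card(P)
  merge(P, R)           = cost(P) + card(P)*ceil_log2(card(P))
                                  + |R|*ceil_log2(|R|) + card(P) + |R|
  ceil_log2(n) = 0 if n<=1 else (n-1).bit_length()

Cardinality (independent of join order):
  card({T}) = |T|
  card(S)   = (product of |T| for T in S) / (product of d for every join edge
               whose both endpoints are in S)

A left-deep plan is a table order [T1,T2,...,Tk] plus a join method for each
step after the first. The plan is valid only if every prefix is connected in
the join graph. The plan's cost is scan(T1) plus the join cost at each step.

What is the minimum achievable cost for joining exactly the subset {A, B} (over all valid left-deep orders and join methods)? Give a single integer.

Selinger DP over subsets of {A,B}:
  {B}: scan cost=150, card=150
  {A}: scan cost=300, card=300
  {AB}: card=300; try (A,nl_idx)→1800, (B,hash)→3000, (B,nl_idx)→3000, (A,merge)→4500, (B,merge)→4650, (A,hash)→5700 …(+2); best=1800 via (A,nl_idx)

1800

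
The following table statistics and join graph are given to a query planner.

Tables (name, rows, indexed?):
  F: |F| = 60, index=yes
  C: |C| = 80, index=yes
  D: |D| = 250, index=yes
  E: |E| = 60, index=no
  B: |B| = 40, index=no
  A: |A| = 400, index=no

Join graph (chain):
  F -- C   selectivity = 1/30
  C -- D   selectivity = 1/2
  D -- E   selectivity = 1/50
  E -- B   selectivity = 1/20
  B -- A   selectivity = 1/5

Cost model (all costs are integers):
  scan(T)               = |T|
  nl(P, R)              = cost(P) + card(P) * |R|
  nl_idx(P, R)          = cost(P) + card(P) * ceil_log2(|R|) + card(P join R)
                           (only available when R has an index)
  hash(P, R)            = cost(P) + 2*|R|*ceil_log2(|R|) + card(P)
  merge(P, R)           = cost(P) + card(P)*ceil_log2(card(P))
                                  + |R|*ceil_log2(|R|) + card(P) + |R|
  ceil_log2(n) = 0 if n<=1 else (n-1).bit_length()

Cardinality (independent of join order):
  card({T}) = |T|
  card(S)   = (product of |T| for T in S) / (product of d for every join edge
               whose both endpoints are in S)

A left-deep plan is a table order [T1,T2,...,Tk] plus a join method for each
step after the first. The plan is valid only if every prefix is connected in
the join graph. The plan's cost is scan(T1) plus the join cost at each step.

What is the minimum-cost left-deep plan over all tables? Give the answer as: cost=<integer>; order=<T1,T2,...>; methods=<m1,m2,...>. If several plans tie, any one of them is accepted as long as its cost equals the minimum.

cost=83260; order=E,D,B,C,F,A; methods=nl_idx,hash,hash,hash,hash

Selinger DP (subsets sized 1..n):
  {F}: scan cost=60, card=60
  {C}: scan cost=80, card=80
  {D}: scan cost=250, card=250
  {E}: scan cost=60, card=60
  {B}: scan cost=40, card=40
  {A}: scan cost=400, card=400
  {CF}: card=160; try (C,nl_idx)→640, (F,nl_idx)→720, (F,hash)→880, (C,merge)→1120, (F,merge)→1140, (C,hash)→1240 …(+2); best=640 via (C,nl_idx)
  {CD}: card=10000; try (C,hash)→1620, (D,merge)→2970, (C,merge)→3140, (D,hash)→4160, (D,nl_idx)→10720, (C,nl_idx)→12000 …(+2); best=1620 via (C,hash)
  {DE}: card=300; try (D,nl_idx)→840, (E,hash)→1220, (D,merge)→2730, (E,merge)→2920, (D,hash)→4120, (D,nl)→15060 …(+1); best=840 via (D,nl_idx)
  {BE}: card=120; try (B,hash)→600, (E,merge)→740, (B,merge)→760, (E,hash)→800, (E,nl)→2440, (B,nl)→2460; best=600 via (B,hash)
  {AB}: card=3200; try (B,hash)→1280, (A,merge)→4320, (B,merge)→4680, (A,hash)→7280, (A,nl)→16040, (B,nl)→16400; best=1280 via (B,hash)
  {CDF}: card=20000; try (D,merge)→4330, (D,hash)→4800, (F,hash)→12340, (D,nl_idx)→21920, (D,nl)→40640, (F,nl_idx)→81620 …(+2); best=4330 via (D,merge)
  {CDE}: card=12000; try (C,hash)→2260, (C,merge)→4480, (E,hash)→12340, (C,nl_idx)→14940, (C,nl)→24840, (E,merge)→152040 …(+1); best=2260 via (C,hash)
  {BDE}: card=600; try (B,hash)→1620, (D,nl_idx)→2160, (D,merge)→3810, (B,merge)→4120, (D,hash)→4720, (B,nl)→12840 …(+1); best=1620 via (B,hash)
  {ABE}: card=9600; try (E,hash)→5200, (A,merge)→5560, (A,hash)→7920, (E,merge)→43300, (A,nl)→48600, (E,nl)→193280; best=5200 via (E,hash)
  {CDEF}: card=24000; try (F,hash)→14980, (E,hash)→25050, (F,nl_idx)→98260, (F,merge)→182680, (E,merge)→324750, (F,nl)→722260 …(+1); best=14980 via (F,hash)
  {BCDE}: card=24000; try (C,hash)→3340, (C,merge)→8860, (B,hash)→14740, (C,nl_idx)→29820, (C,nl)→49620, (B,merge)→182540 …(+1); best=3340 via (C,hash)
  {ABDE}: card=48000; try (A,hash)→9420, (A,merge)→12220, (D,hash)→18800, (D,nl_idx)→130000, (D,merge)→151450, (A,nl)→241620 …(+1); best=9420 via (A,hash)
  {BCDEF}: card=48000; try (F,hash)→28060, (B,hash)→39460, (F,nl_idx)→195340, (F,merge)→387760, (B,merge)→399260, (B,nl)→974980 …(+1); best=28060 via (F,hash)
  {ABCDE}: card=1920000; try (A,hash)→34540, (C,hash)→58540, (A,merge)→391340, (C,merge)→826060, (C,nl_idx)→2265420, (C,nl)→3849420 …(+1); best=34540 via (A,hash)
  {ABCDEF}: card=3840000; try (A,hash)→83260, (A,merge)→848060, (F,hash)→1955260, (F,nl_idx)→15394540, (A,nl)→19228060, (F,merge)→42274960 …(+1); best=83260 via (A,hash)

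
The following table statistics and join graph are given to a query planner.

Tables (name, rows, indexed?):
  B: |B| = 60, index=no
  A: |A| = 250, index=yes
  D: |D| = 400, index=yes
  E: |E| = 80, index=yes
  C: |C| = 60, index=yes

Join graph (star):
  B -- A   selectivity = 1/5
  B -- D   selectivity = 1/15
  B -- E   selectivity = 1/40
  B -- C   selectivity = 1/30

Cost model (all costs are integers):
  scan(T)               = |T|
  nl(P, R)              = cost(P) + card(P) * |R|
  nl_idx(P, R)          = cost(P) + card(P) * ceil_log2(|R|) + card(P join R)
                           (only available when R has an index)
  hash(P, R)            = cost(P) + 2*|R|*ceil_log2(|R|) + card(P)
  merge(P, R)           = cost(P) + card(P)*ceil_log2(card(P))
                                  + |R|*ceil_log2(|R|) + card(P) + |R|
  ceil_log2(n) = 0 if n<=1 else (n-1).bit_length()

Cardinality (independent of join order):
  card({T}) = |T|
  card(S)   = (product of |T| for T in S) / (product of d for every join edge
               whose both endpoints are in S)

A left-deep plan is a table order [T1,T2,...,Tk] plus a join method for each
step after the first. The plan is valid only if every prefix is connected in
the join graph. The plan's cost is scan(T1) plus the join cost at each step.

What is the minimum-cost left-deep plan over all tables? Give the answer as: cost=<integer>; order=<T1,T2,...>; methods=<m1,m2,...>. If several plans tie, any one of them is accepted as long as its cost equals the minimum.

Selinger DP (subsets sized 1..n):
  {B}: scan cost=60, card=60
  {A}: scan cost=250, card=250
  {D}: scan cost=400, card=400
  {E}: scan cost=80, card=80
  {C}: scan cost=60, card=60
  {AB}: card=3000; try (B,hash)→1220, (A,merge)→2730, (B,merge)→2920, (A,nl_idx)→3540, (A,hash)→4120, (A,nl)→15060 …(+1); best=1220 via (B,hash)
  {BD}: card=1600; try (B,hash)→1520, (D,nl_idx)→2200, (D,merge)→4480, (B,merge)→4820, (D,hash)→7320, (D,nl)→24060 …(+1); best=1520 via (B,hash)
  {BE}: card=120; try (E,nl_idx)→600, (B,hash)→880, (E,merge)→1120, (B,merge)→1140, (E,hash)→1240, (E,nl)→4860 …(+1); best=600 via (E,nl_idx)
  {BC}: card=120; try (C,nl_idx)→540, (C,hash)→840, (B,hash)→840, (C,merge)→900, (B,merge)→900, (C,nl)→3660 …(+1); best=540 via (C,nl_idx)
  {ABD}: card=80000; try (A,hash)→7120, (D,hash)→11420, (A,merge)→22970, (D,merge)→44220, (A,nl_idx)→94320, (D,nl_idx)→108220 …(+2); best=7120 via (A,hash)
  {ABE}: card=6000; try (A,merge)→3810, (A,hash)→4720, (E,hash)→5340, (A,nl_idx)→7560, (E,nl_idx)→28220, (A,nl)→30600 …(+2); best=3810 via (A,merge)
  {ABC}: card=6000; try (A,merge)→3750, (A,hash)→4660, (C,hash)→4940, (A,nl_idx)→7500, (C,nl_idx)→25220, (A,nl)→30540 …(+2); best=3750 via (A,merge)
  {BDE}: card=3200; try (E,hash)→4240, (D,nl_idx)→4880, (D,merge)→5560, (D,hash)→7920, (E,nl_idx)→15920, (E,merge)→21360 …(+2); best=4240 via (E,hash)
  {BCD}: card=3200; try (C,hash)→3840, (D,nl_idx)→4820, (D,merge)→5500, (D,hash)→7860, (C,nl_idx)→14320, (C,merge)→21140 …(+2); best=3840 via (C,hash)
  {BCE}: card=240; try (C,hash)→1440, (C,nl_idx)→1560, (E,nl_idx)→1620, (E,hash)→1780, (C,merge)→1980, (E,merge)→2140 …(+2); best=1440 via (C,hash)
  {ABDE}: card=160000; try (A,hash)→11440, (D,hash)→17010, (A,merge)→48090, (E,hash)→88240, (D,merge)→91810, (A,nl_idx)→189840 …(+6); best=11440 via (A,hash)
  {ABCD}: card=160000; try (A,hash)→11040, (D,hash)→16950, (A,merge)→47690, (C,hash)→87840, (D,merge)→91750, (A,nl_idx)→189440 …(+6); best=11040 via (A,hash)
  {ABCE}: card=12000; try (A,hash)→5680, (A,merge)→5850, (C,hash)→10530, (E,hash)→10870, (A,nl_idx)→15360, (C,nl_idx)→51810 …(+6); best=5680 via (A,hash)
  {BCDE}: card=6400; try (D,merge)→7600, (E,hash)→8160, (C,hash)→8160, (D,hash)→8880, (D,nl_idx)→10000, (C,nl_idx)→29840 …(+6); best=7600 via (D,merge)
  {ABCDE}: card=320000; try (A,hash)→18000, (D,hash)→24880, (A,merge)→99450, (E,hash)→172160, (C,hash)→172160, (D,merge)→189680 …(+10); best=18000 via (A,hash)

cost=18000; order=B,E,C,D,A; methods=nl_idx,hash,merge,hash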